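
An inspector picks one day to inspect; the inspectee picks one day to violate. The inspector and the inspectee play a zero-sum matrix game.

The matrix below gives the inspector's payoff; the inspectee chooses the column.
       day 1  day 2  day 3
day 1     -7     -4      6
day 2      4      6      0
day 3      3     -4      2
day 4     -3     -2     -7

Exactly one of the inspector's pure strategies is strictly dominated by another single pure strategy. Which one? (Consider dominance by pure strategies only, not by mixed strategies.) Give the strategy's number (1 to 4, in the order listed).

Compare day 4 with day 2: 4 > -3, 6 > -2, 0 > -7.
So day 2 strictly dominates day 4 for the inspector; day 4 is strictly dominated.

4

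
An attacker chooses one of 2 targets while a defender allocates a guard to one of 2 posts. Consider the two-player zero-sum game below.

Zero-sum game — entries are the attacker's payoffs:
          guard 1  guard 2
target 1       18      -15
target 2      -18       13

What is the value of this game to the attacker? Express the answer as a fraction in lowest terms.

-9/16

Row minima are -15 and -18, so the attacker's maximin is -15; column maxima are 18 and 13, so the defender's minimax is 13. These differ, so the equilibrium is in mixed strategies.
Let the attacker play target 1 with probability p. The defender is indifferent when 18p − 18(1−p) = −15p + 13(1−p), giving p = 31/64.
Let the defender play guard 1 with probability q. The attacker is indifferent when 18q − 15(1−q) = −18q + 13(1−q), giving q = 7/16.
The value is 18·(7/16) + (-15)·(9/16) = -9/16.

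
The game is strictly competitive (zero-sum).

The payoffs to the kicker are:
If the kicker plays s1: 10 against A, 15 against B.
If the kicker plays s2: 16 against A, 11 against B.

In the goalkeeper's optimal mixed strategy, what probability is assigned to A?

Row minima are 10 and 11, so the kicker's maximin is 11; column maxima are 16 and 15, so the goalkeeper's minimax is 15. These differ, so the equilibrium is in mixed strategies.
Let the goalkeeper play A with probability q. The kicker is indifferent when 10q + 15(1−q) = 16q + 11(1−q), giving q = 2/5.

2/5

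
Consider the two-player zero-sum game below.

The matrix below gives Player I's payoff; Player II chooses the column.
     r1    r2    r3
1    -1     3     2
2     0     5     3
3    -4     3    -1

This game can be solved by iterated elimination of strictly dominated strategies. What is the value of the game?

0

Column r2 is strictly dominated by r1 for Player II (-1<3, 0<5, -4<3); eliminate r2.
Column r3 is strictly dominated by r1 for Player II (-1<2, 0<3, -4<-1); eliminate r3.
Row 1 is strictly dominated by row 2 (0>-1); eliminate 1.
Row 3 is strictly dominated by row 2 (0>-4); eliminate 3.
Only (2, r1) remains, with payoff 0.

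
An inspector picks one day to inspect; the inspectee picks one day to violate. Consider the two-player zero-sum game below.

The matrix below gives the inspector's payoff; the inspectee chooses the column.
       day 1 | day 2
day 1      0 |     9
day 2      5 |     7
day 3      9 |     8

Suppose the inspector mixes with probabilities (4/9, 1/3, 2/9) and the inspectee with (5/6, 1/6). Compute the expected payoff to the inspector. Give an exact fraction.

Against (5/6, 1/6), each row's expected payoff is day 1: 3/2; day 2: 16/3; day 3: 53/6.
Taking the (4/9, 1/3, 2/9)-weighted average: (4/9)·(3/2) + (1/3)·(16/3) + (2/9)·(53/6) = 119/27.

119/27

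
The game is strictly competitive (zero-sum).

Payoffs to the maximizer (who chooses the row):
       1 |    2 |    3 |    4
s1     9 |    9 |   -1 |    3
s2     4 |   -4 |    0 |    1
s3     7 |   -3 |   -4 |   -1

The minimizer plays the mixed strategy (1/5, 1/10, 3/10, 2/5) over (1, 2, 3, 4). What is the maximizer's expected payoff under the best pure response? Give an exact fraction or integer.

18/5

s1: (9)·(1/5) + (9)·(1/10) + (-1)·(3/10) + (3)·(2/5) = 18/5.
s2: (4)·(1/5) + (-4)·(1/10) + (0)·(3/10) + (1)·(2/5) = 4/5.
s3: (7)·(1/5) + (-3)·(1/10) + (-4)·(3/10) + (-1)·(2/5) = -1/2.
The best pure response is s1 with expected payoff 18/5.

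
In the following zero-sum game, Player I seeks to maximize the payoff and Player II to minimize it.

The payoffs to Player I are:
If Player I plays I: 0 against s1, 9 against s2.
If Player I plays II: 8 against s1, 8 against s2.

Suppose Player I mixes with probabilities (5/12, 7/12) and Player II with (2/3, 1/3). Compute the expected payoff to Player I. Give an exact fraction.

Against (2/3, 1/3), each row's expected payoff is I: 3; II: 8.
Taking the (5/12, 7/12)-weighted average: (5/12)·(3) + (7/12)·(8) = 71/12.

71/12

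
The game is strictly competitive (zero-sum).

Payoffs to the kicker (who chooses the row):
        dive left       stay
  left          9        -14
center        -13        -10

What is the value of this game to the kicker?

Row minima are -14 and -13, so the kicker's maximin is -13; column maxima are 9 and -10, so the goalkeeper's minimax is -10. These differ, so the equilibrium is in mixed strategies.
Let the kicker play left with probability p. The goalkeeper is indifferent when 9p − 13(1−p) = −14p − 10(1−p), giving p = 3/26.
Let the goalkeeper play dive left with probability q. The kicker is indifferent when 9q − 14(1−q) = −13q − 10(1−q), giving q = 2/13.
The value is 9·(2/13) + (-14)·(11/13) = -136/13.

-136/13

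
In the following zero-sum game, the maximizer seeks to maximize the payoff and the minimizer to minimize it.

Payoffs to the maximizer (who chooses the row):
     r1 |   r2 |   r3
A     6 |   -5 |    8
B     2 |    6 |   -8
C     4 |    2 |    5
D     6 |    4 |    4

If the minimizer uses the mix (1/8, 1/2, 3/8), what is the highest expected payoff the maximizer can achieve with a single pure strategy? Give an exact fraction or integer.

A: (6)·(1/8) + (-5)·(1/2) + (8)·(3/8) = 5/4.
B: (2)·(1/8) + (6)·(1/2) + (-8)·(3/8) = 1/4.
C: (4)·(1/8) + (2)·(1/2) + (5)·(3/8) = 27/8.
D: (6)·(1/8) + (4)·(1/2) + (4)·(3/8) = 17/4.
The best pure response is D with expected payoff 17/4.

17/4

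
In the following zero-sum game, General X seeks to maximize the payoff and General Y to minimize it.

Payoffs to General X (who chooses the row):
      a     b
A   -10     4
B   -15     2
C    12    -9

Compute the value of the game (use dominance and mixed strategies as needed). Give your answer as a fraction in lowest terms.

Row B is strictly dominated by row A, so General X never plays it.
The remaining 2×2 game on (A, C) × (a, b) has no saddle point. Let General X play A with probability p; indifference gives −10p + 12(1−p) = 4p − 9(1−p), so p = 3/5.
Similarly General Y's optimal q on a is 13/35, and the value is -10·(13/35) + (4)·(22/35) = -6/5.

-6/5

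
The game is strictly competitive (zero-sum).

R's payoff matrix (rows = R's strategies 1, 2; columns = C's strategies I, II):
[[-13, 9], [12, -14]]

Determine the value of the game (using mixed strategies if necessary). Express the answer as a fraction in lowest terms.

-37/24

Row minima are -13 and -14, so R's maximin is -13; column maxima are 12 and 9, so C's minimax is 9. These differ, so the equilibrium is in mixed strategies.
Let R play 1 with probability p. C is indifferent when −13p + 12(1−p) = 9p − 14(1−p), giving p = 13/24.
Let C play I with probability q. R is indifferent when −13q + 9(1−q) = 12q − 14(1−q), giving q = 23/48.
The value is -13·(23/48) + (9)·(25/48) = -37/24.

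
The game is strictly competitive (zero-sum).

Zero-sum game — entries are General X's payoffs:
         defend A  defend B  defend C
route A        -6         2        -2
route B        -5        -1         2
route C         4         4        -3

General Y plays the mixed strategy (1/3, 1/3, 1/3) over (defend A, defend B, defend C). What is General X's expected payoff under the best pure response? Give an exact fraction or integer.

route A: (-6)·(1/3) + (2)·(1/3) + (-2)·(1/3) = -2.
route B: (-5)·(1/3) + (-1)·(1/3) + (2)·(1/3) = -4/3.
route C: (4)·(1/3) + (4)·(1/3) + (-3)·(1/3) = 5/3.
The best pure response is route C with expected payoff 5/3.

5/3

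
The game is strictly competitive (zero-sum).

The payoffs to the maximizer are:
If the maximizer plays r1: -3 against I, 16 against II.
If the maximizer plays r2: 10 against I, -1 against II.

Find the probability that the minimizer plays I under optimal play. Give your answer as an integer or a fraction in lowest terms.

17/30

Row minima are -3 and -1, so the maximizer's maximin is -1; column maxima are 10 and 16, so the minimizer's minimax is 10. These differ, so the equilibrium is in mixed strategies.
Let the minimizer play I with probability q. The maximizer is indifferent when −3q + 16(1−q) = 10q − (1−q), giving q = 17/30.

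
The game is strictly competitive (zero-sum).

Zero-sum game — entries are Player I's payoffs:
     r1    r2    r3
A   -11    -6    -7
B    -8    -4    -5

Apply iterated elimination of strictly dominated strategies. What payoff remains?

-8

Column r2 is strictly dominated by r1 for Player II (-11<-6, -8<-4); eliminate r2.
Row A is strictly dominated by row B (-8>-11, -5>-7); eliminate A.
Column r3 is strictly dominated by r1 for Player II (-8<-5); eliminate r3.
Only (B, r1) remains, with payoff -8.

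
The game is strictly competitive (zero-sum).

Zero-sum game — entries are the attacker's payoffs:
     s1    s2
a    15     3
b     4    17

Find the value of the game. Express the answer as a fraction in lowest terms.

Row minima are 3 and 4, so the attacker's maximin is 4; column maxima are 15 and 17, so the defender's minimax is 15. These differ, so the equilibrium is in mixed strategies.
Let the attacker play a with probability p. The defender is indifferent when 15p + 4(1−p) = 3p + 17(1−p), giving p = 13/25.
Let the defender play s1 with probability q. The attacker is indifferent when 15q + 3(1−q) = 4q + 17(1−q), giving q = 14/25.
The value is 15·(14/25) + (3)·(11/25) = 243/25.

243/25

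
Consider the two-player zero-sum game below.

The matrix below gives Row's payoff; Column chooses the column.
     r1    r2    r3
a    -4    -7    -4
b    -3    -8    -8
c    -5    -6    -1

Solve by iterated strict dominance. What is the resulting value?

Column r1 is strictly dominated by r2 for Column (-7<-4, -8<-3, -6<-5); eliminate r1.
Row a is strictly dominated by row c (-6>-7, -1>-4); eliminate a.
Row b is strictly dominated by row c (-6>-8, -1>-8); eliminate b.
Column r3 is strictly dominated by r2 for Column (-6<-1); eliminate r3.
Only (c, r2) remains, with payoff -6.

-6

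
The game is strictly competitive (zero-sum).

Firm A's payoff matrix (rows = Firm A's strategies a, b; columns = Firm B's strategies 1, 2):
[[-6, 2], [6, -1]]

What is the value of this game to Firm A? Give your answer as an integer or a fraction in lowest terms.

Row minima are -6 and -1, so Firm A's maximin is -1; column maxima are 6 and 2, so Firm B's minimax is 2. These differ, so the equilibrium is in mixed strategies.
Let Firm A play a with probability p. Firm B is indifferent when −6p + 6(1−p) = 2p − (1−p), giving p = 7/15.
Let Firm B play 1 with probability q. Firm A is indifferent when −6q + 2(1−q) = 6q − (1−q), giving q = 1/5.
The value is -6·(1/5) + (2)·(4/5) = 2/5.

2/5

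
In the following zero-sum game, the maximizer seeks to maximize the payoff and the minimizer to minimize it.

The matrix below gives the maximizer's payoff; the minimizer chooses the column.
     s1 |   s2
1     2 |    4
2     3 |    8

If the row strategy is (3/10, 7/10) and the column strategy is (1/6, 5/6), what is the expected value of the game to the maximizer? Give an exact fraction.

Against (1/6, 5/6), each row's expected payoff is 1: 11/3; 2: 43/6.
Taking the (3/10, 7/10)-weighted average: (3/10)·(11/3) + (7/10)·(43/6) = 367/60.

367/60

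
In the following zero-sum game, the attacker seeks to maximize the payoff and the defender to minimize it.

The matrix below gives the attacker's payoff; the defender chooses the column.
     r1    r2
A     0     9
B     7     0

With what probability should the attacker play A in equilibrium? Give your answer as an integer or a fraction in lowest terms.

7/16

Row minima are 0 and 0, so the attacker's maximin is 0; column maxima are 7 and 9, so the defender's minimax is 7. These differ, so the equilibrium is in mixed strategies.
Let the attacker play A with probability p. The defender is indifferent when 7(1−p) = 9p, giving p = 7/16.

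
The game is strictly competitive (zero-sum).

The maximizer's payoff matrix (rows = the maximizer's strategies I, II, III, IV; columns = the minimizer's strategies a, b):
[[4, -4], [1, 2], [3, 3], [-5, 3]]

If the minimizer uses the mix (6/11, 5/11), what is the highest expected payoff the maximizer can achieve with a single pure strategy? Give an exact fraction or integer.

3

I: (4)·(6/11) + (-4)·(5/11) = 4/11.
II: (1)·(6/11) + (2)·(5/11) = 16/11.
III: (3)·(6/11) + (3)·(5/11) = 3.
IV: (-5)·(6/11) + (3)·(5/11) = -15/11.
The best pure response is III with expected payoff 3.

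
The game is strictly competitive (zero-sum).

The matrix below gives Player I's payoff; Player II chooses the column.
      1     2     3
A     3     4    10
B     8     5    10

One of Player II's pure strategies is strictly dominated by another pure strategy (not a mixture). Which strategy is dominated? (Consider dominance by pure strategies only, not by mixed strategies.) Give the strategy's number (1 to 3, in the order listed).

Player II prefers columns that give Player I less. Compare 3 with 1: 3 < 10, 8 < 10.
So 1 strictly dominates 3 for Player II; 3 is strictly dominated.

3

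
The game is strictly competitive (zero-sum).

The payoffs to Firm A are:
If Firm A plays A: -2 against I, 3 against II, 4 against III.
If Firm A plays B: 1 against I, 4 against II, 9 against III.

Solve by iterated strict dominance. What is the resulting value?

1

Row A is strictly dominated by row B (1>-2, 4>3, 9>4); eliminate A.
Column II is strictly dominated by I for Firm B (1<4); eliminate II.
Column III is strictly dominated by I for Firm B (1<9); eliminate III.
Only (B, I) remains, with payoff 1.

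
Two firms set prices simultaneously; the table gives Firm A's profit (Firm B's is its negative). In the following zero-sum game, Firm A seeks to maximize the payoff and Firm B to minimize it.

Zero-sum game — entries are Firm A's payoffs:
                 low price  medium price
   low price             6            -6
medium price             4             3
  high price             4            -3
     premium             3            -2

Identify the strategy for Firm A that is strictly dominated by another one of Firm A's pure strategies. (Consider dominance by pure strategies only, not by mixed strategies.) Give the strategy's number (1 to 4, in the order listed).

Compare premium with medium price: 4 > 3, 3 > -2.
So medium price strictly dominates premium for Firm A; premium is strictly dominated.

4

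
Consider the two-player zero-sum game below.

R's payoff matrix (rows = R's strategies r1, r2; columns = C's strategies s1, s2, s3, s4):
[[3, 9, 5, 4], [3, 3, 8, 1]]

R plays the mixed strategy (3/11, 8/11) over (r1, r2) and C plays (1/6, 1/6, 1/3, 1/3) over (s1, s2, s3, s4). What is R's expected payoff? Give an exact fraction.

47/11

Against (1/6, 1/6, 1/3, 1/3), each row's expected payoff is r1: 5; r2: 4.
Taking the (3/11, 8/11)-weighted average: (3/11)·(5) + (8/11)·(4) = 47/11.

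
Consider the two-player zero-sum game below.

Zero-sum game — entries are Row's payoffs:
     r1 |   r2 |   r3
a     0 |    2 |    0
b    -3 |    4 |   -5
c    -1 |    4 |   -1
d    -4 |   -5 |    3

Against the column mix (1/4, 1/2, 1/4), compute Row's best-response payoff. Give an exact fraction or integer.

a: (0)·(1/4) + (2)·(1/2) + (0)·(1/4) = 1.
b: (-3)·(1/4) + (4)·(1/2) + (-5)·(1/4) = 0.
c: (-1)·(1/4) + (4)·(1/2) + (-1)·(1/4) = 3/2.
d: (-4)·(1/4) + (-5)·(1/2) + (3)·(1/4) = -11/4.
The best pure response is c with expected payoff 3/2.

3/2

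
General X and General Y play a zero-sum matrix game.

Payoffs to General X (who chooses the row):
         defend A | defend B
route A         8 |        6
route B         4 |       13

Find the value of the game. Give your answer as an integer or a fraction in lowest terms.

80/11

Row minima are 6 and 4, so General X's maximin is 6; column maxima are 8 and 13, so General Y's minimax is 8. These differ, so the equilibrium is in mixed strategies.
Let General X play route A with probability p. General Y is indifferent when 8p + 4(1−p) = 6p + 13(1−p), giving p = 9/11.
Let General Y play defend A with probability q. General X is indifferent when 8q + 6(1−q) = 4q + 13(1−q), giving q = 7/11.
The value is 8·(7/11) + (6)·(4/11) = 80/11.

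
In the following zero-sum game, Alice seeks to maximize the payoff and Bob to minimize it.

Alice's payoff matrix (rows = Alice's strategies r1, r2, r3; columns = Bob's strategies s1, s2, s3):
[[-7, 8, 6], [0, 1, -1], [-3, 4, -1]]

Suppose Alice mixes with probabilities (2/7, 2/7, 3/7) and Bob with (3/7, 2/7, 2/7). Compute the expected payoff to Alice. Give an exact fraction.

Against (3/7, 2/7, 2/7), each row's expected payoff is r1: 1; r2: 0; r3: -3/7.
Taking the (2/7, 2/7, 3/7)-weighted average: (2/7)·(1) + (2/7)·(0) + (3/7)·(-3/7) = 5/49.

5/49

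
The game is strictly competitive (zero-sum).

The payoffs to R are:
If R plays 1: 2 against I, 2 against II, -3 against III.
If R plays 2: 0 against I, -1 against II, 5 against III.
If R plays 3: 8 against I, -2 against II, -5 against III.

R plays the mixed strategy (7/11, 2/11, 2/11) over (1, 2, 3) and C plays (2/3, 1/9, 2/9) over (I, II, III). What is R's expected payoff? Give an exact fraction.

146/99

Against (2/3, 1/9, 2/9), each row's expected payoff is 1: 8/9; 2: 1; 3: 4.
Taking the (7/11, 2/11, 2/11)-weighted average: (7/11)·(8/9) + (2/11)·(1) + (2/11)·(4) = 146/99.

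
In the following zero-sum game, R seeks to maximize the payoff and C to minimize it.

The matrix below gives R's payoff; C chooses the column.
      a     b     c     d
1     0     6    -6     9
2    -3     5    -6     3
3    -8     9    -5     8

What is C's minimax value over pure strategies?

-5

The worst case (largest entry) in each column is a: 0, b: 9, c: -5, d: 9.
The best (smallest) of these is -5.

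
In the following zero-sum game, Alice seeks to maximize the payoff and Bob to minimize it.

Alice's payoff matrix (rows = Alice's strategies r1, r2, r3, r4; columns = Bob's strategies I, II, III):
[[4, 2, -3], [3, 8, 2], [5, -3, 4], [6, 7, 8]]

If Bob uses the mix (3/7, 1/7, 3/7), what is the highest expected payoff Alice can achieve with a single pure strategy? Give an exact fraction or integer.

7

r1: (4)·(3/7) + (2)·(1/7) + (-3)·(3/7) = 5/7.
r2: (3)·(3/7) + (8)·(1/7) + (2)·(3/7) = 23/7.
r3: (5)·(3/7) + (-3)·(1/7) + (4)·(3/7) = 24/7.
r4: (6)·(3/7) + (7)·(1/7) + (8)·(3/7) = 7.
The best pure response is r4 with expected payoff 7.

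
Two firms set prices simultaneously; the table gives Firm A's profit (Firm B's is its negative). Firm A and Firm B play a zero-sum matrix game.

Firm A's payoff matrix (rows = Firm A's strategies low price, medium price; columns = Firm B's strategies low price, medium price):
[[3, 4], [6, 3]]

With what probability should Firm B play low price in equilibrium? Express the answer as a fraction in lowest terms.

1/4

Row minima are 3 and 3, so Firm A's maximin is 3; column maxima are 6 and 4, so Firm B's minimax is 4. These differ, so the equilibrium is in mixed strategies.
Let Firm B play low price with probability q. Firm A is indifferent when 3q + 4(1−q) = 6q + 3(1−q), giving q = 1/4.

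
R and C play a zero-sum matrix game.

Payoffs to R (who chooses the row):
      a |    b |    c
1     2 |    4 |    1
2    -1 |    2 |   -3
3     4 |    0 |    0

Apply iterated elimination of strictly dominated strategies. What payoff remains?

1

Row 2 is strictly dominated by row 1 (2>-1, 4>2, 1>-3); eliminate 2.
Column a is strictly dominated by c for C (1<2, 0<4); eliminate a.
Row 3 is strictly dominated by row 1 (4>0, 1>0); eliminate 3.
Column b is strictly dominated by c for C (1<4); eliminate b.
Only (1, c) remains, with payoff 1.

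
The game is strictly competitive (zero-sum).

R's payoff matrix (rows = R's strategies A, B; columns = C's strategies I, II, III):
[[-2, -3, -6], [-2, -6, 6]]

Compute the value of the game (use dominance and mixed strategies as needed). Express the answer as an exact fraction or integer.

Column I is strictly dominated by II for C (it gives R more in every row).
The remaining 2×2 game on (A, B) × (II, III) has no saddle point. Let R play A with probability p; indifference gives −3p − 6(1−p) = −6p + 6(1−p), so p = 4/5.
Similarly C's optimal q on II is 4/5, and the value is -3·(4/5) + (-6)·(1/5) = -18/5.

-18/5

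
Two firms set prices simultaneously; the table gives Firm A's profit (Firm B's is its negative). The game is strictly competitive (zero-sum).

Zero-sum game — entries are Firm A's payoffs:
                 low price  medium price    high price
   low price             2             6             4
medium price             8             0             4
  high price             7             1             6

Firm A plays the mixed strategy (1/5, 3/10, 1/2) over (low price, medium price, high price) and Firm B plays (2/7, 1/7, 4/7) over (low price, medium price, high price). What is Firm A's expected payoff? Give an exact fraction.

Against (2/7, 1/7, 4/7), each row's expected payoff is low price: 26/7; medium price: 32/7; high price: 39/7.
Taking the (1/5, 3/10, 1/2)-weighted average: (1/5)·(26/7) + (3/10)·(32/7) + (1/2)·(39/7) = 49/10.

49/10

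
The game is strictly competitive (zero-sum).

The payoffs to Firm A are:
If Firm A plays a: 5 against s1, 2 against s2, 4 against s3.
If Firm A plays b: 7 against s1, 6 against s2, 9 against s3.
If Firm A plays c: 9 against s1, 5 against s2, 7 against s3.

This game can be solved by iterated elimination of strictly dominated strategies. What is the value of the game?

6

Row a is strictly dominated by row b (7>5, 6>2, 9>4); eliminate a.
Column s3 is strictly dominated by s2 for Firm B (6<9, 5<7); eliminate s3.
Column s1 is strictly dominated by s2 for Firm B (6<7, 5<9); eliminate s1.
Row c is strictly dominated by row b (6>5); eliminate c.
Only (b, s2) remains, with payoff 6.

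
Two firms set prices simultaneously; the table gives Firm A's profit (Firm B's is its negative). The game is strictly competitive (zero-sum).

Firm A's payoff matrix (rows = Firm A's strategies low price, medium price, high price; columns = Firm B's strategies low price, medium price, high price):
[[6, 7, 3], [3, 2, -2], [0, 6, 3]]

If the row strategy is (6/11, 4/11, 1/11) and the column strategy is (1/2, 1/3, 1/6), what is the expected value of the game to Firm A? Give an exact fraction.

Against (1/2, 1/3, 1/6), each row's expected payoff is low price: 35/6; medium price: 11/6; high price: 5/2.
Taking the (6/11, 4/11, 1/11)-weighted average: (6/11)·(35/6) + (4/11)·(11/6) + (1/11)·(5/2) = 269/66.

269/66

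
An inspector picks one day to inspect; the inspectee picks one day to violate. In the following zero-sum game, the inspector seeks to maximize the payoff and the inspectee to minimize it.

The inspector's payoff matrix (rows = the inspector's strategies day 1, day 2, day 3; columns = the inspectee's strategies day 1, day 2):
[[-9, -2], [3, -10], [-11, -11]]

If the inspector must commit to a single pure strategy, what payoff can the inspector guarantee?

The worst-case payoff for each row is day 1: -9, day 2: -10, day 3: -11.
The best of these is -9.

-9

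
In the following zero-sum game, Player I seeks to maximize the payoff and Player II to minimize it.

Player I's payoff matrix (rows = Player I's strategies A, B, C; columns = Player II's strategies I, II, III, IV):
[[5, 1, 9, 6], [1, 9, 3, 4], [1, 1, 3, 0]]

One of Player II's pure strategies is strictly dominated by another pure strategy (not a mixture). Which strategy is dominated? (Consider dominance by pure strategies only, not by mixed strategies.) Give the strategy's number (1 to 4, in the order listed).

3

Player II prefers columns that give Player I less. Compare III with I: 5 < 9, 1 < 3, 1 < 3.
So I strictly dominates III for Player II; III is strictly dominated.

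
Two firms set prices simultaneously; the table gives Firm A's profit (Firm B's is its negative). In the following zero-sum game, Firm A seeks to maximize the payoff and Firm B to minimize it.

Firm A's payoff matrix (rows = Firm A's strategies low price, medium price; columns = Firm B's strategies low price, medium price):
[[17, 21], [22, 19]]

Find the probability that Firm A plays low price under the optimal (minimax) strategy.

3/7

Row minima are 17 and 19, so Firm A's maximin is 19; column maxima are 22 and 21, so Firm B's minimax is 21. These differ, so the equilibrium is in mixed strategies.
Let Firm A play low price with probability p. Firm B is indifferent when 17p + 22(1−p) = 21p + 19(1−p), giving p = 3/7.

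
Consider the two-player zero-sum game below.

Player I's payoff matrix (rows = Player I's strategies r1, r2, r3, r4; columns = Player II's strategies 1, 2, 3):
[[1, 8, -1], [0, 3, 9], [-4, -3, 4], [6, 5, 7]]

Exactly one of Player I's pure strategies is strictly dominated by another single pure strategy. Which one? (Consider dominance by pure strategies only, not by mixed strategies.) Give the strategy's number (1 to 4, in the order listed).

3

Compare r3 with r2: 0 > -4, 3 > -3, 9 > 4.
So r2 strictly dominates r3 for Player I; r3 is strictly dominated.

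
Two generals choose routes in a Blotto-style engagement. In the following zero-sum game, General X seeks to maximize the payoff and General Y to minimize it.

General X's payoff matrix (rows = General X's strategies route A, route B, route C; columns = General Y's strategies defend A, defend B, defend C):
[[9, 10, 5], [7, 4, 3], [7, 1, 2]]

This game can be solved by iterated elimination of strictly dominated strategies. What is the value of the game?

Column defend A is strictly dominated by defend C for General Y (5<9, 3<7, 2<7); eliminate defend A.
Row route C is strictly dominated by row route A (10>1, 5>2); eliminate route C.
Row route B is strictly dominated by row route A (10>4, 5>3); eliminate route B.
Column defend B is strictly dominated by defend C for General Y (5<10); eliminate defend B.
Only (route A, defend C) remains, with payoff 5.

5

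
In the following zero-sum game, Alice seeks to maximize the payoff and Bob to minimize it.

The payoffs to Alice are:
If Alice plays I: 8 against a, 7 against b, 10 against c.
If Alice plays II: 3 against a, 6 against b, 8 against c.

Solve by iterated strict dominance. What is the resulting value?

Row II is strictly dominated by row I (8>3, 7>6, 10>8); eliminate II.
Column a is strictly dominated by b for Bob (7<8); eliminate a.
Column c is strictly dominated by b for Bob (7<10); eliminate c.
Only (I, b) remains, with payoff 7.

7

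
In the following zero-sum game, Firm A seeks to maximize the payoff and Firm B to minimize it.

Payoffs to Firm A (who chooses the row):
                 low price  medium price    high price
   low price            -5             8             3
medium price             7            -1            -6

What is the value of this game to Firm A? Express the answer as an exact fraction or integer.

-3/7

Column medium price is strictly dominated by high price for Firm B (it gives Firm A more in every row).
The remaining 2×2 game on (low price, medium price) × (low price, high price) has no saddle point. Let Firm A play low price with probability p; indifference gives −5p + 7(1−p) = 3p − 6(1−p), so p = 13/21.
Similarly Firm B's optimal q on low price is 3/7, and the value is -5·(3/7) + (3)·(4/7) = -3/7.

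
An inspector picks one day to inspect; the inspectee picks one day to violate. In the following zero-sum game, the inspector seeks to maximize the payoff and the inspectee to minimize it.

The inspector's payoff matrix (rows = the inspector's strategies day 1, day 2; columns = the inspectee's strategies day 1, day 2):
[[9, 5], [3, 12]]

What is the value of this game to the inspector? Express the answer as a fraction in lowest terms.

Row minima are 5 and 3, so the inspector's maximin is 5; column maxima are 9 and 12, so the inspectee's minimax is 9. These differ, so the equilibrium is in mixed strategies.
Let the inspector play day 1 with probability p. The inspectee is indifferent when 9p + 3(1−p) = 5p + 12(1−p), giving p = 9/13.
Let the inspectee play day 1 with probability q. The inspector is indifferent when 9q + 5(1−q) = 3q + 12(1−q), giving q = 7/13.
The value is 9·(7/13) + (5)·(6/13) = 93/13.

93/13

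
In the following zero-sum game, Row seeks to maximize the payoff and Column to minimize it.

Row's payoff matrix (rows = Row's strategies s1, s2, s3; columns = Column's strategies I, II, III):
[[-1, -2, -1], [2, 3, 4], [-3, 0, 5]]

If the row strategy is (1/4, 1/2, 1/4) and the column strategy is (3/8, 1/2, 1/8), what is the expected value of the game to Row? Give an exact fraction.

7/8

Against (3/8, 1/2, 1/8), each row's expected payoff is s1: -3/2; s2: 11/4; s3: -1/2.
Taking the (1/4, 1/2, 1/4)-weighted average: (1/4)·(-3/2) + (1/2)·(11/4) + (1/4)·(-1/2) = 7/8.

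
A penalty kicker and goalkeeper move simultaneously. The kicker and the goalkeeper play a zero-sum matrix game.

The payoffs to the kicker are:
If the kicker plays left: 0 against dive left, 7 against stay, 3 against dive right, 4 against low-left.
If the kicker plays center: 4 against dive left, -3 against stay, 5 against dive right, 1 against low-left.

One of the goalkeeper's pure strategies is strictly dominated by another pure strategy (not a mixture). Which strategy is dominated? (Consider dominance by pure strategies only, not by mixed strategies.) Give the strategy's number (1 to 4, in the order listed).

3

The goalkeeper prefers columns that give the kicker less. Compare dive right with dive left: 0 < 3, 4 < 5.
So dive left strictly dominates dive right for the goalkeeper; dive right is strictly dominated.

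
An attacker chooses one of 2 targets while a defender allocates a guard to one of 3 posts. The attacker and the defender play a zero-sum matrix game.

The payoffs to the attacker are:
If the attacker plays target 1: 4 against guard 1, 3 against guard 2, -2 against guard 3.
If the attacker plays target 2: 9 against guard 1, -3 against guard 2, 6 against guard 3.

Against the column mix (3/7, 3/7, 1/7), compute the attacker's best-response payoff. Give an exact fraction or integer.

target 1: (4)·(3/7) + (3)·(3/7) + (-2)·(1/7) = 19/7.
target 2: (9)·(3/7) + (-3)·(3/7) + (6)·(1/7) = 24/7.
The best pure response is target 2 with expected payoff 24/7.

24/7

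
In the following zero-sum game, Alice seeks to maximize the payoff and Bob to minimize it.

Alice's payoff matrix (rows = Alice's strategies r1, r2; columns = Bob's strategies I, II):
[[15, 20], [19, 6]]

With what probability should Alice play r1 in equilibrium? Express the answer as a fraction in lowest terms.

13/18

Row minima are 15 and 6, so Alice's maximin is 15; column maxima are 19 and 20, so Bob's minimax is 19. These differ, so the equilibrium is in mixed strategies.
Let Alice play r1 with probability p. Bob is indifferent when 15p + 19(1−p) = 20p + 6(1−p), giving p = 13/18.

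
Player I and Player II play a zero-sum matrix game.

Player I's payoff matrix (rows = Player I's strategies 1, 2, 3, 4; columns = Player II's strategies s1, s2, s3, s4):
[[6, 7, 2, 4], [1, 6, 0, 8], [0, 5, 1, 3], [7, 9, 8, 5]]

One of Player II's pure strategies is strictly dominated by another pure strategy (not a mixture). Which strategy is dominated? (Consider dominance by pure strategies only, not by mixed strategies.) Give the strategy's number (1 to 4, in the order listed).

2

Player II prefers columns that give Player I less. Compare s2 with s1: 6 < 7, 1 < 6, 0 < 5, 7 < 9.
So s1 strictly dominates s2 for Player II; s2 is strictly dominated.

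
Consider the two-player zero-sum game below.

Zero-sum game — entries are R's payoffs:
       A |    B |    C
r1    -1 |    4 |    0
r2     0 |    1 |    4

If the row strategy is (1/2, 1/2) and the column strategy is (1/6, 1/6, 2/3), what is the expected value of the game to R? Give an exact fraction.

5/3

Against (1/6, 1/6, 2/3), each row's expected payoff is r1: 1/2; r2: 17/6.
Taking the (1/2, 1/2)-weighted average: (1/2)·(1/2) + (1/2)·(17/6) = 5/3.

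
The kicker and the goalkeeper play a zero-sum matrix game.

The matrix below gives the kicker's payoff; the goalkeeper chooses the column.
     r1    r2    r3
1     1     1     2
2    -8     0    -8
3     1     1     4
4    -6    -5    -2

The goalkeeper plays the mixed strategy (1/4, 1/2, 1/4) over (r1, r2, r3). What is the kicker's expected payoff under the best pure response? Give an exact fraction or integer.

1: (1)·(1/4) + (1)·(1/2) + (2)·(1/4) = 5/4.
2: (-8)·(1/4) + (0)·(1/2) + (-8)·(1/4) = -4.
3: (1)·(1/4) + (1)·(1/2) + (4)·(1/4) = 7/4.
4: (-6)·(1/4) + (-5)·(1/2) + (-2)·(1/4) = -9/2.
The best pure response is 3 with expected payoff 7/4.

7/4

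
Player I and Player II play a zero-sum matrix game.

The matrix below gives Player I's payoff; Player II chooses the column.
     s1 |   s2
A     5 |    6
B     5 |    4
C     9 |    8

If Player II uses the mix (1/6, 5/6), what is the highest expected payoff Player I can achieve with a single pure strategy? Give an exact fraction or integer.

A: (5)·(1/6) + (6)·(5/6) = 35/6.
B: (5)·(1/6) + (4)·(5/6) = 25/6.
C: (9)·(1/6) + (8)·(5/6) = 49/6.
The best pure response is C with expected payoff 49/6.

49/6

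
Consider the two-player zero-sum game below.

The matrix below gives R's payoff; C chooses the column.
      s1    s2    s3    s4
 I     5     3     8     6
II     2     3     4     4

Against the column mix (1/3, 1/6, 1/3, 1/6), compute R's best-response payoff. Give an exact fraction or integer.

35/6

I: (5)·(1/3) + (3)·(1/6) + (8)·(1/3) + (6)·(1/6) = 35/6.
II: (2)·(1/3) + (3)·(1/6) + (4)·(1/3) + (4)·(1/6) = 19/6.
The best pure response is I with expected payoff 35/6.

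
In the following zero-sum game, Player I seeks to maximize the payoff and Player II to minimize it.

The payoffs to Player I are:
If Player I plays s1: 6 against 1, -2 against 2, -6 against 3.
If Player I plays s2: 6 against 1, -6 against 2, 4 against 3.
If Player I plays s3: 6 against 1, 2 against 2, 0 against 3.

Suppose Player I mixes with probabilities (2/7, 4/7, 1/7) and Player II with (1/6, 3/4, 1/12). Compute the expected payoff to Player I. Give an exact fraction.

-73/42

Against (1/6, 3/4, 1/12), each row's expected payoff is s1: -1; s2: -19/6; s3: 5/2.
Taking the (2/7, 4/7, 1/7)-weighted average: (2/7)·(-1) + (4/7)·(-19/6) + (1/7)·(5/2) = -73/42.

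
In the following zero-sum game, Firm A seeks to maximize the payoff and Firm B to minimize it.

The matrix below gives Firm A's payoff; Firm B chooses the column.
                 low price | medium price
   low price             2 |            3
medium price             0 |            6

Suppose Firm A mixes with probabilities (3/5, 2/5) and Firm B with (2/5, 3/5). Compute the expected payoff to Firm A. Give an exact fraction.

3

Against (2/5, 3/5), each row's expected payoff is low price: 13/5; medium price: 18/5.
Taking the (3/5, 2/5)-weighted average: (3/5)·(13/5) + (2/5)·(18/5) = 3.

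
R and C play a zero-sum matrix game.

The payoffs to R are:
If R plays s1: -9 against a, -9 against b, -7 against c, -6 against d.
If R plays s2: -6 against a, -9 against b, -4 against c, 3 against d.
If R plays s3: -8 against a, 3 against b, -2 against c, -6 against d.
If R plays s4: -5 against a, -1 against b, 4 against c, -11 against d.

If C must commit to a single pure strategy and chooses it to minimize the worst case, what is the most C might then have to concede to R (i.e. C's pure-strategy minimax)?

The worst case (largest entry) in each column is a: -5, b: 3, c: 4, d: 3.
The best (smallest) of these is -5.

-5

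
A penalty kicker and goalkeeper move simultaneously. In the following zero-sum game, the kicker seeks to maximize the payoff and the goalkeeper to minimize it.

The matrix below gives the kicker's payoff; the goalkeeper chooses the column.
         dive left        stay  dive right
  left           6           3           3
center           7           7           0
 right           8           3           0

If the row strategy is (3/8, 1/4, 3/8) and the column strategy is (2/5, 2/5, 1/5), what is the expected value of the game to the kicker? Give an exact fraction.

Against (2/5, 2/5, 1/5), each row's expected payoff is left: 21/5; center: 28/5; right: 22/5.
Taking the (3/8, 1/4, 3/8)-weighted average: (3/8)·(21/5) + (1/4)·(28/5) + (3/8)·(22/5) = 37/8.

37/8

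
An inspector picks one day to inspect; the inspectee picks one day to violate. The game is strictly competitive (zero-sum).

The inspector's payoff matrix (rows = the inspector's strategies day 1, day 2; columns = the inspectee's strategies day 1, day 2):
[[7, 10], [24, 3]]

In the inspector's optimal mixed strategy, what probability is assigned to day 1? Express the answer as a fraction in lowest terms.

Row minima are 7 and 3, so the inspector's maximin is 7; column maxima are 24 and 10, so the inspectee's minimax is 10. These differ, so the equilibrium is in mixed strategies.
Let the inspector play day 1 with probability p. The inspectee is indifferent when 7p + 24(1−p) = 10p + 3(1−p), giving p = 7/8.

7/8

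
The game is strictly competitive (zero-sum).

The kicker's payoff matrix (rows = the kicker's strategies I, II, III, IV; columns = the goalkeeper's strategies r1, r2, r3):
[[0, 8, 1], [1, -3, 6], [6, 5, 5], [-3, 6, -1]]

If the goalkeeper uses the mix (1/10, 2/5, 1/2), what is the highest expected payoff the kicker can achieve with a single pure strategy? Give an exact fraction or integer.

51/10

I: (0)·(1/10) + (8)·(2/5) + (1)·(1/2) = 37/10.
II: (1)·(1/10) + (-3)·(2/5) + (6)·(1/2) = 19/10.
III: (6)·(1/10) + (5)·(2/5) + (5)·(1/2) = 51/10.
IV: (-3)·(1/10) + (6)·(2/5) + (-1)·(1/2) = 8/5.
The best pure response is III with expected payoff 51/10.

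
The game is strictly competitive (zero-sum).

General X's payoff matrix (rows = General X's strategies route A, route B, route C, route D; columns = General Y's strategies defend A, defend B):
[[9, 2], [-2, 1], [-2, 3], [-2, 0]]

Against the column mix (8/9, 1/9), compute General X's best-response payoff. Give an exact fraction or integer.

route A: (9)·(8/9) + (2)·(1/9) = 74/9.
route B: (-2)·(8/9) + (1)·(1/9) = -5/3.
route C: (-2)·(8/9) + (3)·(1/9) = -13/9.
route D: (-2)·(8/9) + (0)·(1/9) = -16/9.
The best pure response is route A with expected payoff 74/9.

74/9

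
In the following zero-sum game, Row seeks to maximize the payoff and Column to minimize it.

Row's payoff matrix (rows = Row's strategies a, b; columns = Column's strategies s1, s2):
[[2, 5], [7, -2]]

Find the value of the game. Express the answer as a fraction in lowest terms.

13/4

Row minima are 2 and -2, so Row's maximin is 2; column maxima are 7 and 5, so Column's minimax is 5. These differ, so the equilibrium is in mixed strategies.
Let Row play a with probability p. Column is indifferent when 2p + 7(1−p) = 5p − 2(1−p), giving p = 3/4.
Let Column play s1 with probability q. Row is indifferent when 2q + 5(1−q) = 7q − 2(1−q), giving q = 7/12.
The value is 2·(7/12) + (5)·(5/12) = 13/4.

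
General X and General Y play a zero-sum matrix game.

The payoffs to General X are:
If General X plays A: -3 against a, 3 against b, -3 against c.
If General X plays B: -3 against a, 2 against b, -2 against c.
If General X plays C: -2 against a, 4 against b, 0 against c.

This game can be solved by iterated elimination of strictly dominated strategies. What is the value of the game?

-2

Column b is strictly dominated by a for General Y (-3<3, -3<2, -2<4); eliminate b.
Row B is strictly dominated by row C (-2>-3, 0>-2); eliminate B.
Row A is strictly dominated by row C (-2>-3, 0>-3); eliminate A.
Column c is strictly dominated by a for General Y (-2<0); eliminate c.
Only (C, a) remains, with payoff -2.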